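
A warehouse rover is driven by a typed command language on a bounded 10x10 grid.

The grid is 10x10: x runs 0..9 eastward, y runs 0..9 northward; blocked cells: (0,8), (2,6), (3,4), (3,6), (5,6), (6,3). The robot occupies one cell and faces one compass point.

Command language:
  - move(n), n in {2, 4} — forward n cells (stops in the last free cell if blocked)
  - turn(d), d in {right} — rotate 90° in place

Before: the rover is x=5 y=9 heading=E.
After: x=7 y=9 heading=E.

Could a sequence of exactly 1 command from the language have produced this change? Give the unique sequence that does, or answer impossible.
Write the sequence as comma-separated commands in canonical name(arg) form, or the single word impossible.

key: heading stays E — the single command does not turn
t0: x=5 y=9 heading=E
t=1 move(2) ⇒ x=7 y=9 heading=E
no rival 1-sequence matches.

move(2)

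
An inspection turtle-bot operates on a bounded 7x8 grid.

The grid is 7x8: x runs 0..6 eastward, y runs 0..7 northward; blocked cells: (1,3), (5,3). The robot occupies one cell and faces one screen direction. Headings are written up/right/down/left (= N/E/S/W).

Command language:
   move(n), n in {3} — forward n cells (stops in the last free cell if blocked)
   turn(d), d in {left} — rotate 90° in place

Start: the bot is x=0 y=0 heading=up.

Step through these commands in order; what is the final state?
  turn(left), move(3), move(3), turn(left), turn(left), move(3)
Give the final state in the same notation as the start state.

x=3 y=0 heading=right

start: x=0 y=0 heading=up
[1] after turn(left): x=0 y=0 heading=left
[2] after move(3): x=0 y=0 heading=left
[3] after move(3): x=0 y=0 heading=left
[4] after turn(left): x=0 y=0 heading=down
[5] after turn(left): x=0 y=0 heading=right
[6] after move(3): x=3 y=0 heading=right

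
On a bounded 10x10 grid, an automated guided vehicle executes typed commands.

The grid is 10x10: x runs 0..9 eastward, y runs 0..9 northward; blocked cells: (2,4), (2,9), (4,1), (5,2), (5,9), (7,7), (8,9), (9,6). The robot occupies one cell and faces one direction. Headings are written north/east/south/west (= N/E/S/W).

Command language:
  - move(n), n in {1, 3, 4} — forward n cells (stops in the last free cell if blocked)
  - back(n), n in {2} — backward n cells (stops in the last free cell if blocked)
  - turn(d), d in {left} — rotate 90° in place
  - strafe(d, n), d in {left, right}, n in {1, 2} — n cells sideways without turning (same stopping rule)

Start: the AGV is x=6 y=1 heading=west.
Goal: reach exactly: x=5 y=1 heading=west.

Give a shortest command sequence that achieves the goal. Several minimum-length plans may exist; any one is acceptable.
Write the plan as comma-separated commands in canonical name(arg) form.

move(3)

from: x=6 y=1 heading=west
t=1 move(3) ⇒ x=5 y=1 heading=west
minimal: 1 command(s), checked below 1.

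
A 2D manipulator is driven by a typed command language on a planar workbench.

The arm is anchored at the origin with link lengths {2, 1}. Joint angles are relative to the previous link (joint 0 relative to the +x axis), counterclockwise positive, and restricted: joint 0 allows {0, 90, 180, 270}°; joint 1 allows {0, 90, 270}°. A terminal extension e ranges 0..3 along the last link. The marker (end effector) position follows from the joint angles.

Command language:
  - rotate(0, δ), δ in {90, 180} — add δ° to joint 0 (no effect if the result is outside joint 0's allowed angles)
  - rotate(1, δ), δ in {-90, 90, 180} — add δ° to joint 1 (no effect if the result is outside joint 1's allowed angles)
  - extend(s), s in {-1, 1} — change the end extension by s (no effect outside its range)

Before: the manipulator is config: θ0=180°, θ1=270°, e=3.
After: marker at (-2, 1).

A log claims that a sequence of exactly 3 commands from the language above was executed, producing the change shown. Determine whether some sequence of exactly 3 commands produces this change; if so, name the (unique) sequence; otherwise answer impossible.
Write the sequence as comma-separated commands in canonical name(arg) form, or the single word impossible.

initial: config: θ0=180°, θ1=270°, e=3
[1] after extend(-1): config: θ0=180°, θ1=270°, e=2
[2] after extend(-1): config: θ0=180°, θ1=270°, e=1
[3] after extend(-1): config: θ0=180°, θ1=270°, e=0
all 343 alternatives checked — unique.

extend(-1), extend(-1), extend(-1)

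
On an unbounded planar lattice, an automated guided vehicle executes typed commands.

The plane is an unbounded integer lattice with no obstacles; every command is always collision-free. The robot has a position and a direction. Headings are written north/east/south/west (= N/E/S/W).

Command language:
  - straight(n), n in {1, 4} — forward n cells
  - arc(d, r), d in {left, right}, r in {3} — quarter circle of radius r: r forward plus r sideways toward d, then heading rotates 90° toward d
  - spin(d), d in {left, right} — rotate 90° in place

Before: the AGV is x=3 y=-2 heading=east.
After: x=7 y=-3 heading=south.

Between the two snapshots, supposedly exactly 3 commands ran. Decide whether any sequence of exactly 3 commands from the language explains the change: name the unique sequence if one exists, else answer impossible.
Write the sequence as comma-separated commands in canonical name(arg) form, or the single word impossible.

key: cell and facing (now S) both changed — the 3 commands mix motion and turning
t0: x=3 y=-2 heading=east
1. straight(4) → x=7 y=-2 heading=east
2. spin(right) → x=7 y=-2 heading=south
3. straight(1) → x=7 y=-3 heading=south
no rival 3-sequence matches.

straight(4), spin(right), straight(1)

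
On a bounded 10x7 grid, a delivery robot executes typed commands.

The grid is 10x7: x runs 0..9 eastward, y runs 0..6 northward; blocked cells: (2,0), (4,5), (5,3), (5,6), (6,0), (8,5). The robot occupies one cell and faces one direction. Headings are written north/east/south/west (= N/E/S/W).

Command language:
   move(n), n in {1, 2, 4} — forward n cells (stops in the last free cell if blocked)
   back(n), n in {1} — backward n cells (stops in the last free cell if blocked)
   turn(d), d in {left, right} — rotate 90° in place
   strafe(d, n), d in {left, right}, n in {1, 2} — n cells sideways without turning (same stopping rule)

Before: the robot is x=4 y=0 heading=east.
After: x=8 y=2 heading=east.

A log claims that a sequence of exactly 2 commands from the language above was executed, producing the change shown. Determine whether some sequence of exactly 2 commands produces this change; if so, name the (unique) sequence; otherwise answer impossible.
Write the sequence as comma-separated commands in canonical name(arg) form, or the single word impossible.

strafe(left, 2), move(4)

key: heading stays E — no command in the sequence turns
from: x=4 y=0 heading=east
t=1 strafe(left, 2) ⇒ x=4 y=2 heading=east
t=2 move(4) ⇒ x=8 y=2 heading=east
uniquely the one of 100 2-step routes that fits.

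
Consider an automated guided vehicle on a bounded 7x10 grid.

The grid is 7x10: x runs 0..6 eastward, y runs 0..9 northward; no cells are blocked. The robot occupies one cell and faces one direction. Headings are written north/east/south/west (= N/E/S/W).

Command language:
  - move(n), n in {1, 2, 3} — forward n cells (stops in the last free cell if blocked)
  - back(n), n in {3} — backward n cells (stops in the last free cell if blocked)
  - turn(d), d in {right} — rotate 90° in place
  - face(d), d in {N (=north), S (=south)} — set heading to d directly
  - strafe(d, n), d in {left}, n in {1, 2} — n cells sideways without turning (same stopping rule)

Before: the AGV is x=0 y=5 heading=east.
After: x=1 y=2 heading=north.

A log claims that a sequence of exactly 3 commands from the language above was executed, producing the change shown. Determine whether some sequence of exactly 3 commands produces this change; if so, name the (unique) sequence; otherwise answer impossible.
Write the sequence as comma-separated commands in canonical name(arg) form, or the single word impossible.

key: cell and facing (now N) both changed — the 3 commands mix motion and turning
start: x=0 y=5 heading=east
t=1 move(1) ⇒ x=1 y=5 heading=east
t=2 face(N) ⇒ x=1 y=5 heading=north
t=3 back(3) ⇒ x=1 y=2 heading=north
no rival 3-sequence matches.

move(1), face(N), back(3)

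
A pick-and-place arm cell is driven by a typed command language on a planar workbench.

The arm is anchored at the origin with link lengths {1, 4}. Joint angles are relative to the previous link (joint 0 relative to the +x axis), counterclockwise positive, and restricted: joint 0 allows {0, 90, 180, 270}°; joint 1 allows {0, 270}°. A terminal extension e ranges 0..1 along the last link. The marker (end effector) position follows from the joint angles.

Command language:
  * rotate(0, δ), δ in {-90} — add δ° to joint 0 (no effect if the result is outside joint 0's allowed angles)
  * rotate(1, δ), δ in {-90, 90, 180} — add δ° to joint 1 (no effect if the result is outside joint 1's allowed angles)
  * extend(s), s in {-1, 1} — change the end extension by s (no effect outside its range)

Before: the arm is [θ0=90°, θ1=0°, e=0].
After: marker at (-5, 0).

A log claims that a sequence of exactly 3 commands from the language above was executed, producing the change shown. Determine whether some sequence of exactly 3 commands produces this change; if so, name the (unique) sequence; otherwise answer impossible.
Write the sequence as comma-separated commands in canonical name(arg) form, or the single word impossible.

rotate(0, -90), rotate(0, -90), rotate(0, -90)

begin: [θ0=90°, θ1=0°, e=0]
[1] after rotate(0, -90): [θ0=0°, θ1=0°, e=0]
[2] after rotate(0, -90): [θ0=270°, θ1=0°, e=0]
[3] after rotate(0, -90): [θ0=180°, θ1=0°, e=0]
no rival 3-sequence matches.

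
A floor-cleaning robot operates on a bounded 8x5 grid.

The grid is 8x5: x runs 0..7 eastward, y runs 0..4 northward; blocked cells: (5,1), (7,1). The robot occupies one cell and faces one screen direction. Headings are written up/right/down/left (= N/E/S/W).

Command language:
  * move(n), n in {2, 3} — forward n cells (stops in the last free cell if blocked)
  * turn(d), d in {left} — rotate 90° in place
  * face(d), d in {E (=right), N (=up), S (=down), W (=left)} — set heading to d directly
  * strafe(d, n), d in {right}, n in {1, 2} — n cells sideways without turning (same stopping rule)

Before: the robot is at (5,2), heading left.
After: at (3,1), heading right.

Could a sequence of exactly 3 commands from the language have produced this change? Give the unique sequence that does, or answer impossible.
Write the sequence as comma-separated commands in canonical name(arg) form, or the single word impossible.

move(2), face(E), strafe(right, 1)

key: running strafe(right, 1) before move(2) would end elsewhere — order is forced
start: at (5,2), heading left
1. move(2) → at (3,2), heading left
2. face(E) → at (3,2), heading right
3. strafe(right, 1) → at (3,1), heading right
uniquely the one of 729 3-step routes that fits.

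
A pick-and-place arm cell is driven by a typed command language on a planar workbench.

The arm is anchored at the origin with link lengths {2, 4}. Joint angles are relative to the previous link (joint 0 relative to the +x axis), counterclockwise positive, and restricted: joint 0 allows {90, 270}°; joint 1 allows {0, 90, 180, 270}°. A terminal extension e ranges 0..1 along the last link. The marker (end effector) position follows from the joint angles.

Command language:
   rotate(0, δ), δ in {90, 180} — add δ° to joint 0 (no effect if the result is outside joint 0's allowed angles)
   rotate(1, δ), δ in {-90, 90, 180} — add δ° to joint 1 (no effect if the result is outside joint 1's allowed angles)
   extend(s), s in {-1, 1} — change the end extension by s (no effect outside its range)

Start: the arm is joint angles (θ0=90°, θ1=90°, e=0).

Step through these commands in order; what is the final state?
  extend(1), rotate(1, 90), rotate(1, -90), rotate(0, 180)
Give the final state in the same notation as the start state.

joint angles (θ0=270°, θ1=90°, e=1)

start: joint angles (θ0=90°, θ1=90°, e=0)
t=1 extend(1) ⇒ joint angles (θ0=90°, θ1=90°, e=1)
t=2 rotate(1, 90) ⇒ joint angles (θ0=90°, θ1=180°, e=1)
t=3 rotate(1, -90) ⇒ joint angles (θ0=90°, θ1=90°, e=1)
t=4 rotate(0, 180) ⇒ joint angles (θ0=270°, θ1=90°, e=1)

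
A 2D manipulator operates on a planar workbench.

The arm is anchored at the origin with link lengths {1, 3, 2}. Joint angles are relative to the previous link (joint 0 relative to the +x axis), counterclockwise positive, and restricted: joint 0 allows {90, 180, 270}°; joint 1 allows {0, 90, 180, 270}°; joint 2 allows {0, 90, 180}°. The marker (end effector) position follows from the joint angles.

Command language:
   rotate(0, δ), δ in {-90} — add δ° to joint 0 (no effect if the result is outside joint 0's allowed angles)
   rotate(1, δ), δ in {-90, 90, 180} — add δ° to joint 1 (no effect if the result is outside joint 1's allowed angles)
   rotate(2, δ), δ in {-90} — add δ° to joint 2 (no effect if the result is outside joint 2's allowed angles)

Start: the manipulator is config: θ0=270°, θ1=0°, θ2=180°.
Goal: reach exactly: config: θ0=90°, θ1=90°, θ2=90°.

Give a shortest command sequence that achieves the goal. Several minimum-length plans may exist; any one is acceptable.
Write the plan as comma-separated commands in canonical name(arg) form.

rotate(2, -90), rotate(0, -90), rotate(0, -90), rotate(1, 90)

from: config: θ0=270°, θ1=0°, θ2=180°
[1] after rotate(2, -90): config: θ0=270°, θ1=0°, θ2=90°
[2] after rotate(0, -90): config: θ0=180°, θ1=0°, θ2=90°
[3] after rotate(0, -90): config: θ0=90°, θ1=0°, θ2=90°
[4] after rotate(1, 90): config: θ0=90°, θ1=90°, θ2=90°
no 3-step plan works, so 4 is optimal.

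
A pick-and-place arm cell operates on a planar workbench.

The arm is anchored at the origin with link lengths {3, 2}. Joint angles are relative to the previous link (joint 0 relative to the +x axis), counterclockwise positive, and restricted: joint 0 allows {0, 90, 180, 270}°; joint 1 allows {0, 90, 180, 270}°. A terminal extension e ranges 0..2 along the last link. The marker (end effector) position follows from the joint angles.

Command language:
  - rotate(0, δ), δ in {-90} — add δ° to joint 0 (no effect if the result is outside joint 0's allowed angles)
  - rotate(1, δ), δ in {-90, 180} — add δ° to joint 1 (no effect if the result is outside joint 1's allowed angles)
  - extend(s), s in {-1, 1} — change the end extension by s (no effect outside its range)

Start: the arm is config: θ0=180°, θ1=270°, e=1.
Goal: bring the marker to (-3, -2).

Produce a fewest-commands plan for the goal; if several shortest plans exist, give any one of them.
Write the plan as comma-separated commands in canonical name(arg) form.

from: config: θ0=180°, θ1=270°, e=1
1. extend(-1) → config: θ0=180°, θ1=270°, e=0
2. rotate(1, 180) → config: θ0=180°, θ1=90°, e=0
shorter routes all fall short; 2 is best.

extend(-1), rotate(1, 180)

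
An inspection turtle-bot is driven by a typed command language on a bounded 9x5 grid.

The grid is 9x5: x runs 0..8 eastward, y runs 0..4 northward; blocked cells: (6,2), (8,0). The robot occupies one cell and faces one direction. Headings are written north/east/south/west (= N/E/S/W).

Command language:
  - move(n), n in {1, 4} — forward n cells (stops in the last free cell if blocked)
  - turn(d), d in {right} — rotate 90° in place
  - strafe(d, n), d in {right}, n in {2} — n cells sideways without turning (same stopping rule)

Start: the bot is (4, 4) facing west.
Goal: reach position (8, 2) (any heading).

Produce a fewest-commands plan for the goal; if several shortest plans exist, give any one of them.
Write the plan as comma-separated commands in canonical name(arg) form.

begin: (4, 4) facing west
t=1 turn(right) ⇒ (4, 4) facing north
t=2 turn(right) ⇒ (4, 4) facing east
t=3 move(4) ⇒ (8, 4) facing east
t=4 strafe(right, 2) ⇒ (8, 2) facing east
shorter routes all fall short; 4 is best.

turn(right), turn(right), move(4), strafe(right, 2)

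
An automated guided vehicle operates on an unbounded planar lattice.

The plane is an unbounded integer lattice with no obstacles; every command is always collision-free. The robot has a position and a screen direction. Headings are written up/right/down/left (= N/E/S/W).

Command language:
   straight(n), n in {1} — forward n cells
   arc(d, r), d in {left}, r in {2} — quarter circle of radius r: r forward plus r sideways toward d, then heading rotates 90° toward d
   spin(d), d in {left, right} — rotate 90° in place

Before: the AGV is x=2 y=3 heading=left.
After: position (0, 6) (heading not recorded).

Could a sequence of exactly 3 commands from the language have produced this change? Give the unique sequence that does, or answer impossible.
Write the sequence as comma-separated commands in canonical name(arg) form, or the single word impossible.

spin(right), straight(1), arc(left, 2)

key: running arc(left, 2) before spin(right) would end elsewhere — order is forced
t0: x=2 y=3 heading=left
[1] after spin(right): x=2 y=3 heading=up
[2] after straight(1): x=2 y=4 heading=up
[3] after arc(left, 2): x=0 y=6 heading=left
no other 3-command option fits: unique.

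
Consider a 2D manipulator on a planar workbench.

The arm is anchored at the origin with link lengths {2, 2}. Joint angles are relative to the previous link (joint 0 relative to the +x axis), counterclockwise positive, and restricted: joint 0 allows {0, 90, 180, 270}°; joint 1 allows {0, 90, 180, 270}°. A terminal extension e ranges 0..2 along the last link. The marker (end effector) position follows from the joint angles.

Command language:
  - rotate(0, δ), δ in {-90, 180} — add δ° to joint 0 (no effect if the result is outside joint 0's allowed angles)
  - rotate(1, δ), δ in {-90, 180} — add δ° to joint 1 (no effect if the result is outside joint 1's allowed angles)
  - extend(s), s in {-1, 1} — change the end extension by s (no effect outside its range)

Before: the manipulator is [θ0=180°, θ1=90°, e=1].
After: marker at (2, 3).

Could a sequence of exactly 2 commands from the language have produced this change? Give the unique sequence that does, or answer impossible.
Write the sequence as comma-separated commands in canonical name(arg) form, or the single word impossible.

t0: [θ0=180°, θ1=90°, e=1]
[1] after rotate(0, -90): [θ0=90°, θ1=90°, e=1]
[2] after rotate(0, -90): [θ0=0°, θ1=90°, e=1]
uniquely the one of 36 2-step routes that fits.

rotate(0, -90), rotate(0, -90)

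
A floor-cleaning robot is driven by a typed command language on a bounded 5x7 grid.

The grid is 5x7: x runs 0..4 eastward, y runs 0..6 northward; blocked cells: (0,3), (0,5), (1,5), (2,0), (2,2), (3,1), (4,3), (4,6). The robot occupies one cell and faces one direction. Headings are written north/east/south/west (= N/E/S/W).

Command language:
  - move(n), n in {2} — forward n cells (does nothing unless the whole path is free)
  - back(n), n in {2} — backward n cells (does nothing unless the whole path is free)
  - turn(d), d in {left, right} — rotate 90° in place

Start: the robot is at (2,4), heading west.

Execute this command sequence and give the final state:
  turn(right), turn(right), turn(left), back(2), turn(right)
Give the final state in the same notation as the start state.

at (2,4), heading east

t0: at (2,4), heading west
step 1 (turn(right)): at (2,4), heading north
step 2 (turn(right)): at (2,4), heading east
step 3 (turn(left)): at (2,4), heading north
step 4 (back(2)): at (2,4), heading north
step 5 (turn(right)): at (2,4), heading east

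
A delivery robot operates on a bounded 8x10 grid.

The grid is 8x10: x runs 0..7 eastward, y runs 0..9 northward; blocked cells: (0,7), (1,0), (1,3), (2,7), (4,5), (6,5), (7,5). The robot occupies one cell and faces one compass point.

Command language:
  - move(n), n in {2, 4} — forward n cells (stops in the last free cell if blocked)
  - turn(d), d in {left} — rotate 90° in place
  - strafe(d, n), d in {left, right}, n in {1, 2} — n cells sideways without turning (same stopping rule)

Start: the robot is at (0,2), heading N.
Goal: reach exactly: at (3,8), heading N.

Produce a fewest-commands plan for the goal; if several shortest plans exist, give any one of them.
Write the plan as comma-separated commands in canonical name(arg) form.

begin: at (0,2), heading N
t=1 strafe(right, 2) ⇒ at (2,2), heading N
t=2 move(4) ⇒ at (2,6), heading N
t=3 strafe(right, 1) ⇒ at (3,6), heading N
t=4 move(2) ⇒ at (3,8), heading N
minimal: 4 command(s), checked below 4.

strafe(right, 2), move(4), strafe(right, 1), move(2)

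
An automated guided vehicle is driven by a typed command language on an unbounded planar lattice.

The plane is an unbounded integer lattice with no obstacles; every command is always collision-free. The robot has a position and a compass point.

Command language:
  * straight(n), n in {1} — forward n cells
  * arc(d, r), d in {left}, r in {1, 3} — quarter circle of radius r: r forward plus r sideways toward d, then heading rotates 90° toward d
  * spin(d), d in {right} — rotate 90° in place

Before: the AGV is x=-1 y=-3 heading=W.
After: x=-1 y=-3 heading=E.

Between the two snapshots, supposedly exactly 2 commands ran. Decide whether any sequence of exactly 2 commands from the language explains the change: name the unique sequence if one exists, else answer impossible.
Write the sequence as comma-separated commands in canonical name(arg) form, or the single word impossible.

spin(right), spin(right)

key: (-1,-3) unmoved — no command in the sequence translates
start: x=-1 y=-3 heading=W
step 1 (spin(right)): x=-1 y=-3 heading=N
step 2 (spin(right)): x=-1 y=-3 heading=E
all 16 alternatives checked — unique.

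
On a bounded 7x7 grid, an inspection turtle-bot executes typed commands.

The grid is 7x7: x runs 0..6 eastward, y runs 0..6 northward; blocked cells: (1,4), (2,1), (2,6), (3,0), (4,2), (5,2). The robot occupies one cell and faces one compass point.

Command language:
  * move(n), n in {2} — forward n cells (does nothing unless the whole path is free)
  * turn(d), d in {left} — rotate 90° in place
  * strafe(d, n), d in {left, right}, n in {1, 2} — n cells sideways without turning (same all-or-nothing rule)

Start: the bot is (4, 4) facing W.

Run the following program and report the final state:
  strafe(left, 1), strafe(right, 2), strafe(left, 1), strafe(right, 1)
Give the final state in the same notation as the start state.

t0: (4, 4) facing W
1. strafe(left, 1) → (4, 3) facing W
2. strafe(right, 2) → (4, 5) facing W
3. strafe(left, 1) → (4, 4) facing W
4. strafe(right, 1) → (4, 5) facing W

(4, 5) facing W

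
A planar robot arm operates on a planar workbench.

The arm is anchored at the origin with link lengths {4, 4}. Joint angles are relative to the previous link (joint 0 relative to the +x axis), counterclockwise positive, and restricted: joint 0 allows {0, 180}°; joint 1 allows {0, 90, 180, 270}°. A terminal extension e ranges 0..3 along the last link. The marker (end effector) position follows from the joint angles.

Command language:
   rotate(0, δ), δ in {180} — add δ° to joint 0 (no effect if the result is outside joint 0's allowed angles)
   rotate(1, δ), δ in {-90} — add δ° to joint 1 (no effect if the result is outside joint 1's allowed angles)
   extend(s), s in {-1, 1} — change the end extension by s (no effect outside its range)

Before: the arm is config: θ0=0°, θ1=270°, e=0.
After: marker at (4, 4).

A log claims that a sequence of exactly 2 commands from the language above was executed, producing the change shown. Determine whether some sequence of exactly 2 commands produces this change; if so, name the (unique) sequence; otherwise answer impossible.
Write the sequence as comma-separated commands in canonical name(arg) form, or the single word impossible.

rotate(1, -90), rotate(1, -90)

start: config: θ0=0°, θ1=270°, e=0
t=1 rotate(1, -90) ⇒ config: θ0=0°, θ1=180°, e=0
t=2 rotate(1, -90) ⇒ config: θ0=0°, θ1=90°, e=0
all 16 alternatives checked — unique.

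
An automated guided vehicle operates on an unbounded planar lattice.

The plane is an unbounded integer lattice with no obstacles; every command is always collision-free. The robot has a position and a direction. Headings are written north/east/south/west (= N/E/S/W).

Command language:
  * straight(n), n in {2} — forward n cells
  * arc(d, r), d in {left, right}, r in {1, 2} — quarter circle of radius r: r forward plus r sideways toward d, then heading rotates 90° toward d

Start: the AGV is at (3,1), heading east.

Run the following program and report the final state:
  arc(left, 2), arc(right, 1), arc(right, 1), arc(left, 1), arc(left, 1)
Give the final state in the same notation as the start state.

t0: at (3,1), heading east
t=1 arc(left, 2) ⇒ at (5,3), heading north
t=2 arc(right, 1) ⇒ at (6,4), heading east
t=3 arc(right, 1) ⇒ at (7,3), heading south
t=4 arc(left, 1) ⇒ at (8,2), heading east
t=5 arc(left, 1) ⇒ at (9,3), heading north

at (9,3), heading north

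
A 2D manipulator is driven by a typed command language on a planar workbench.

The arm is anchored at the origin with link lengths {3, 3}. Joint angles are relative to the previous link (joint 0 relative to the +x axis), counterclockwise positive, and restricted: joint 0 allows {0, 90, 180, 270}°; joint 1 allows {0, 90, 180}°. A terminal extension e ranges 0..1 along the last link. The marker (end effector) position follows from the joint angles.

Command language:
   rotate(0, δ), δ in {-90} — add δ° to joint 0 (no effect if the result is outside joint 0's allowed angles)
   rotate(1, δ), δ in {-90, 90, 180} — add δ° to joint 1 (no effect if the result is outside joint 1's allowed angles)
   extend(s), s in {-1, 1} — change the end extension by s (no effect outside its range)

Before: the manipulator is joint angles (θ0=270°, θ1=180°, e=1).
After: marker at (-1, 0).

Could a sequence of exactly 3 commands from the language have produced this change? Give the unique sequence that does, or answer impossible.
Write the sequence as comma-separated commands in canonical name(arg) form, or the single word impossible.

rotate(0, -90), rotate(0, -90), rotate(0, -90)

start: joint angles (θ0=270°, θ1=180°, e=1)
[1] after rotate(0, -90): joint angles (θ0=180°, θ1=180°, e=1)
[2] after rotate(0, -90): joint angles (θ0=90°, θ1=180°, e=1)
[3] after rotate(0, -90): joint angles (θ0=0°, θ1=180°, e=1)
no rival 3-sequence matches.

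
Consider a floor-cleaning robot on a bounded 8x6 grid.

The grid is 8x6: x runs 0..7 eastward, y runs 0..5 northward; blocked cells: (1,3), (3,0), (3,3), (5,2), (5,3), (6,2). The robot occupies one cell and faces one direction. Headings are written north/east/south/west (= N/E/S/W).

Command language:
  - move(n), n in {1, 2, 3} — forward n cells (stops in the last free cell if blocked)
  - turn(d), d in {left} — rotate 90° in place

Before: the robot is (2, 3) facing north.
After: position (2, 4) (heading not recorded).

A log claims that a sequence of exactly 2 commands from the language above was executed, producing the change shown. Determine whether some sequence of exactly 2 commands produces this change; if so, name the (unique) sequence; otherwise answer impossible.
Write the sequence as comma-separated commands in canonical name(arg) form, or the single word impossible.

move(1), turn(left)

key: order matters: swapping move(1) and turn(left) lands elsewhere
start: (2, 3) facing north
[1] after move(1): (2, 4) facing north
[2] after turn(left): (2, 4) facing west
all 16 alternatives checked — unique.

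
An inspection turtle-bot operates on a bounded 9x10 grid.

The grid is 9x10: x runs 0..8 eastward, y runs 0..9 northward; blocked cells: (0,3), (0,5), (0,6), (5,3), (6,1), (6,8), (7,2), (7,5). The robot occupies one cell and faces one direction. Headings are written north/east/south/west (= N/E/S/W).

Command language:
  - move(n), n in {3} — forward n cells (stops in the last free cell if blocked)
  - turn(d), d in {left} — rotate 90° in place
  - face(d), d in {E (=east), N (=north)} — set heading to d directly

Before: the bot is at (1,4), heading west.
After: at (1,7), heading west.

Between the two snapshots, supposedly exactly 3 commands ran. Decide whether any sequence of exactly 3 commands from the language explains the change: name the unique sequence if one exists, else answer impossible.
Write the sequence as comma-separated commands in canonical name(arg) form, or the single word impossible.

key: order matters: swapping face(N) and turn(left) lands elsewhere
from: at (1,4), heading west
[1] after face(N): at (1,4), heading north
[2] after move(3): at (1,7), heading north
[3] after turn(left): at (1,7), heading west
uniquely the one of 64 3-step routes that fits.

face(N), move(3), turn(left)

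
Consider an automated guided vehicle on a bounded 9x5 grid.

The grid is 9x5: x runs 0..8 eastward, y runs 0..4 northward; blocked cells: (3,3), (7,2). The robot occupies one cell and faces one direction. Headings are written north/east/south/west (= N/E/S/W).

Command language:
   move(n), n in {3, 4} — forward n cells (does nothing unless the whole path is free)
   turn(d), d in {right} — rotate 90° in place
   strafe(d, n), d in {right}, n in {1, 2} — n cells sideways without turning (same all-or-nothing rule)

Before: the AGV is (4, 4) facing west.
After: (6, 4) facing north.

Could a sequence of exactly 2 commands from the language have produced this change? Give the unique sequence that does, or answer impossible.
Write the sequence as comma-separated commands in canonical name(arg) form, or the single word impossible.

turn(right), strafe(right, 2)

key: running strafe(right, 2) before turn(right) would end elsewhere — order is forced
t0: (4, 4) facing west
t=1 turn(right) ⇒ (4, 4) facing north
t=2 strafe(right, 2) ⇒ (6, 4) facing north
all 25 alternatives checked — unique.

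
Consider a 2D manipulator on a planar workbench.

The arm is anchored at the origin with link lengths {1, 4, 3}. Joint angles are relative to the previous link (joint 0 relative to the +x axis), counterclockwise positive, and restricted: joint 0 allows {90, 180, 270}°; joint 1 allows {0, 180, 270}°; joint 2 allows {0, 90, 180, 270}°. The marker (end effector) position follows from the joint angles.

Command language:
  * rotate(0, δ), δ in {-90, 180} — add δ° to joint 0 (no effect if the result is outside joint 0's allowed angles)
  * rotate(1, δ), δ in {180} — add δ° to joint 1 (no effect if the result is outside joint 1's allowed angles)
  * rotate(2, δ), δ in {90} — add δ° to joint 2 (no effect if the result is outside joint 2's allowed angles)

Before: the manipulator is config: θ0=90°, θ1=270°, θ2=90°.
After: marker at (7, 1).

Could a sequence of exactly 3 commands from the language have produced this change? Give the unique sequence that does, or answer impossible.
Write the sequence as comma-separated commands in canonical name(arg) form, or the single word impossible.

initial: config: θ0=90°, θ1=270°, θ2=90°
1. rotate(2, 90) → config: θ0=90°, θ1=270°, θ2=180°
2. rotate(2, 90) → config: θ0=90°, θ1=270°, θ2=270°
3. rotate(2, 90) → config: θ0=90°, θ1=270°, θ2=0°
uniquely the one of 64 3-step routes that fits.

rotate(2, 90), rotate(2, 90), rotate(2, 90)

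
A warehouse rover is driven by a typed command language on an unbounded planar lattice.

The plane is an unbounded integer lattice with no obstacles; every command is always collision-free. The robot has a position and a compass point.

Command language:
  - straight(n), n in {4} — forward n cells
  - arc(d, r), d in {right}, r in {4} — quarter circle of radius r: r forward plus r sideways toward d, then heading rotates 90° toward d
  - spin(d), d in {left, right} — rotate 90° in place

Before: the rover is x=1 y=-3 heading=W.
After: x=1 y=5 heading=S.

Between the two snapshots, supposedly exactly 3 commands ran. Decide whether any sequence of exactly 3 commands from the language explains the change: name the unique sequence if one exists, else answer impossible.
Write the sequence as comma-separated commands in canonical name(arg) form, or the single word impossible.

key: cell and facing (now S) both changed — the 3 commands mix motion and turning
start: x=1 y=-3 heading=W
step 1 (arc(right, 4)): x=-3 y=1 heading=N
step 2 (arc(right, 4)): x=1 y=5 heading=E
step 3 (spin(right)): x=1 y=5 heading=S
uniquely the one of 64 3-step routes that fits.

arc(right, 4), arc(right, 4), spin(right)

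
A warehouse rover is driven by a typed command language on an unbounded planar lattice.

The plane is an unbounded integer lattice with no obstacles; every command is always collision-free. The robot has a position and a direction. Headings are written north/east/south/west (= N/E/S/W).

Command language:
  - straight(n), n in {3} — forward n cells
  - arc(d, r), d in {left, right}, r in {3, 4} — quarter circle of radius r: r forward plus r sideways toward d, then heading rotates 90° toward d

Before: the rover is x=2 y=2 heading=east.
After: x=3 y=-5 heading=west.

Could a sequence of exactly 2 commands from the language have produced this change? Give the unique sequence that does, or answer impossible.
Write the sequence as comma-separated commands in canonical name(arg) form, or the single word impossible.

arc(right, 4), arc(right, 3)

key: cell and facing (now W) both changed — the 2 commands mix motion and turning
start: x=2 y=2 heading=east
t=1 arc(right, 4) ⇒ x=6 y=-2 heading=south
t=2 arc(right, 3) ⇒ x=3 y=-5 heading=west
no other 2-command option fits: unique.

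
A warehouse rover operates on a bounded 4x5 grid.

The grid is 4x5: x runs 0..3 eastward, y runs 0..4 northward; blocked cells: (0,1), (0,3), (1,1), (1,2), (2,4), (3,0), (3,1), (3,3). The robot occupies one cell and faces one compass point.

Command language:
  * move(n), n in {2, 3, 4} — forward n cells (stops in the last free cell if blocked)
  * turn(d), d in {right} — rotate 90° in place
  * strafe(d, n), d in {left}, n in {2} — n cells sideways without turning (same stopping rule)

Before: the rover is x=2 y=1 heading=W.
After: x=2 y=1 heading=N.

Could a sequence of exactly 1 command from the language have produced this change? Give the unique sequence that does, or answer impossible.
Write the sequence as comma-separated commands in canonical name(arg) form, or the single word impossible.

turn(right)

key: parked at (2,1) the whole time — nothing moves the robot
t0: x=2 y=1 heading=W
t=1 turn(right) ⇒ x=2 y=1 heading=N
no other 1-command option fits: unique.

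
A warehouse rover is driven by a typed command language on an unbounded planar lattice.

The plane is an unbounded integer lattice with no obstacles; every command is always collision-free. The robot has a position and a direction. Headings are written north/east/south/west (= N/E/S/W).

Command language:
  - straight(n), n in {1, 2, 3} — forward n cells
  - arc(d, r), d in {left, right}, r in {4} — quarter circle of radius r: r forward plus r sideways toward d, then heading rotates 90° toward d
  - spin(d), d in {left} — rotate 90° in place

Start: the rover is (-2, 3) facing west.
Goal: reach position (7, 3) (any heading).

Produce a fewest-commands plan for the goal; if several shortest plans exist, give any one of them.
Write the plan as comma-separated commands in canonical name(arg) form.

spin(left), arc(left, 4), straight(1), arc(left, 4)

t0: (-2, 3) facing west
t=1 spin(left) ⇒ (-2, 3) facing south
t=2 arc(left, 4) ⇒ (2, -1) facing east
t=3 straight(1) ⇒ (3, -1) facing east
t=4 arc(left, 4) ⇒ (7, 3) facing north
no 3-step plan works, so 4 is optimal.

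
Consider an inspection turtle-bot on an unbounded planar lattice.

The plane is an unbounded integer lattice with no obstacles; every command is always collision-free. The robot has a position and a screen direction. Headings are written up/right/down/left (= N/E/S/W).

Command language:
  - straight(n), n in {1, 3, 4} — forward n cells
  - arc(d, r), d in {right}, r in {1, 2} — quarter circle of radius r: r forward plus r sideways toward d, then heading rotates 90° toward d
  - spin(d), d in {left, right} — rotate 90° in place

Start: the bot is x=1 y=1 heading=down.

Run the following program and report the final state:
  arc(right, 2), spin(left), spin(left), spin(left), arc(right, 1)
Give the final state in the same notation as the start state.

x=0 y=0 heading=right

start: x=1 y=1 heading=down
1. arc(right, 2) → x=-1 y=-1 heading=left
2. spin(left) → x=-1 y=-1 heading=down
3. spin(left) → x=-1 y=-1 heading=right
4. spin(left) → x=-1 y=-1 heading=up
5. arc(right, 1) → x=0 y=0 heading=right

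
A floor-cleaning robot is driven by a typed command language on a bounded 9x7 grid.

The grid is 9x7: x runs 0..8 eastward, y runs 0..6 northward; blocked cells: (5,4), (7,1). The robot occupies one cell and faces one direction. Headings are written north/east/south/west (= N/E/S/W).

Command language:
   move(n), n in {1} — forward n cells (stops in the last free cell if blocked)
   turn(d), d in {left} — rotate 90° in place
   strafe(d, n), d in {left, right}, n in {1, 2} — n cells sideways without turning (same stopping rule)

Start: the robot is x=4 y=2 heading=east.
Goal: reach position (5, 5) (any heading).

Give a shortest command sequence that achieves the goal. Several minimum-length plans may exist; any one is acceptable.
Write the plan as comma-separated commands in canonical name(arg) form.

from: x=4 y=2 heading=east
step 1 (strafe(left, 2)): x=4 y=4 heading=east
step 2 (strafe(left, 1)): x=4 y=5 heading=east
step 3 (move(1)): x=5 y=5 heading=east
minimal: 3 command(s), checked below 3.

strafe(left, 2), strafe(left, 1), move(1)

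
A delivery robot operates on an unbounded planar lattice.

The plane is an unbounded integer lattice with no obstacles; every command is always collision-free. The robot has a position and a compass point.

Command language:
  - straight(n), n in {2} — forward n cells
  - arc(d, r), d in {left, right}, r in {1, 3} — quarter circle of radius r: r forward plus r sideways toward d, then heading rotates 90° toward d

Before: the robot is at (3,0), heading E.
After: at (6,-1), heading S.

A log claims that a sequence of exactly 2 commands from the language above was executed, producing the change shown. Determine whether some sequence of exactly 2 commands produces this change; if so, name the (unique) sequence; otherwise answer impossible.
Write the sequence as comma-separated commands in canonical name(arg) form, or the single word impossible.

key: order matters: swapping straight(2) and arc(right, 1) lands elsewhere
begin: at (3,0), heading E
[1] after straight(2): at (5,0), heading E
[2] after arc(right, 1): at (6,-1), heading S
no rival 2-sequence matches.

straight(2), arc(right, 1)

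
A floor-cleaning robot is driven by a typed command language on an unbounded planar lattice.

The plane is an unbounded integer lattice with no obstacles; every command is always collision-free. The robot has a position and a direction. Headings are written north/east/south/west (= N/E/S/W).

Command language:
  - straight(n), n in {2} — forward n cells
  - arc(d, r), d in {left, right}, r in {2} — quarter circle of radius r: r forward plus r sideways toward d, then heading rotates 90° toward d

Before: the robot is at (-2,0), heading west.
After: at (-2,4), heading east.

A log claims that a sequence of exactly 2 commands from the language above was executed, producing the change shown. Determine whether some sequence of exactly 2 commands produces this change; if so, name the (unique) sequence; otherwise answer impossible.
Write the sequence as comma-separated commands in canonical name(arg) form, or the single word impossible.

arc(right, 2), arc(right, 2)

key: position moved to (-2,4) AND the heading swung to E — translation plus rotation needed
begin: at (-2,0), heading west
[1] after arc(right, 2): at (-4,2), heading north
[2] after arc(right, 2): at (-2,4), heading east
uniquely the one of 9 2-step routes that fits.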